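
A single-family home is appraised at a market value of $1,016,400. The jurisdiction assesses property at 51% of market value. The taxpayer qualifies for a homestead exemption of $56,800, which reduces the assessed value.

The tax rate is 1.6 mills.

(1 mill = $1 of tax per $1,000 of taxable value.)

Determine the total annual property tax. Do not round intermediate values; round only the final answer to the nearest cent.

Assessed value = $1,016,400 × 0.51 = $518,364
Taxable value = $518,364 − $56,800 = $461,564
Tax = $461,564 × 0.0016 = $738.5024

$738.50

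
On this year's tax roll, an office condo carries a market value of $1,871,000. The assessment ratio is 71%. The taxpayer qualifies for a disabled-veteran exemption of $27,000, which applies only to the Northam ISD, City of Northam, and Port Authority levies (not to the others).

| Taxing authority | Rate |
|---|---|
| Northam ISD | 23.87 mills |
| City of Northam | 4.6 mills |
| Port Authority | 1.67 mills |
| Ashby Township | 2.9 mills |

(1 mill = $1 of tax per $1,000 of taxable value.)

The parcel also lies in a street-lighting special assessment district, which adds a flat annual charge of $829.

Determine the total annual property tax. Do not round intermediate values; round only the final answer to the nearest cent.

$43,905.89

Assessed value = $1,871,000 × 0.71 = $1,328,410
Northam ISD: ($1,328,410 − $27,000) × 0.02387 = $1,301,410 × 0.02387 = $31,064.6567
City of Northam: ($1,328,410 − $27,000) × 0.0046 = $1,301,410 × 0.0046 = $5,986.486
Port Authority: ($1,328,410 − $27,000) × 0.00167 = $1,301,410 × 0.00167 = $2,173.3547
Ashby Township: $1,328,410 × 0.0029 = $3,852.389
Levies subtotal = $43,076.8864
Total = $43,076.8864 + $829 = $43,905.8864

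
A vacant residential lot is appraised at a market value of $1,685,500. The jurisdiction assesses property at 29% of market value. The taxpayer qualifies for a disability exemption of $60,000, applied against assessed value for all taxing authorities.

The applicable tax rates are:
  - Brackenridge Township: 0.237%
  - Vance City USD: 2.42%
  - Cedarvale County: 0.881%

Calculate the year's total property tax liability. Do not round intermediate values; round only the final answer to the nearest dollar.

Assessed value = $1,685,500 × 0.29 = $488,795
Taxable value = $488,795 − $60,000 = $428,795
Brackenridge Township: $428,795 × 0.00237 = $1,016.24415
Vance City USD: $428,795 × 0.0242 = $10,376.839
Cedarvale County: $428,795 × 0.00881 = $3,777.68395
Total = $1,016.24415 + $10,376.839 + $3,777.68395 = $15,170.7671

$15,171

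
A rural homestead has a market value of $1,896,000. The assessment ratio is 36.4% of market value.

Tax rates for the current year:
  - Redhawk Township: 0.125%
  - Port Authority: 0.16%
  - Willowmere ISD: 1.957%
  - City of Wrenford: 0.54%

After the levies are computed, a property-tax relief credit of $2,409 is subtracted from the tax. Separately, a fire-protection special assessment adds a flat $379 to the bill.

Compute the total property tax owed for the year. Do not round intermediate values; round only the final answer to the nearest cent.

Assessed value = $1,896,000 × 0.364 = $690,144
Redhawk Township: $690,144 × 0.00125 = $862.68
Port Authority: $690,144 × 0.0016 = $1,104.2304
Willowmere ISD: $690,144 × 0.01957 = $13,506.11808
City of Wrenford: $690,144 × 0.0054 = $3,726.7776
Levies subtotal = $19,199.80608
After credit = $19,199.80608 − $2,409 = $16,790.80608
Total = $16,790.80608 + $379 = $17,169.80608

$17,169.81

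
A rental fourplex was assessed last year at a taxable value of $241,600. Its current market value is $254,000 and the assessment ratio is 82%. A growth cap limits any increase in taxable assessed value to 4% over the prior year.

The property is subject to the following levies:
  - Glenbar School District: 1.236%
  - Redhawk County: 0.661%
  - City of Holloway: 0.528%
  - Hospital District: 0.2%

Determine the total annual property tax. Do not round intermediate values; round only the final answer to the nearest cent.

Uncapped assessed value = $254,000 × 0.82 = $208,280
Cap limit = $241,600 × 1.04 = $251,264
Taxable assessed value = min($208,280, $251,264) = $208,280 (cap does not bind)
Glenbar School District: $208,280 × 0.01236 = $2,574.3408
Redhawk County: $208,280 × 0.00661 = $1,376.7308
City of Holloway: $208,280 × 0.00528 = $1,099.7184
Hospital District: $208,280 × 0.002 = $416.56
Total = $5,467.35

$5,467.35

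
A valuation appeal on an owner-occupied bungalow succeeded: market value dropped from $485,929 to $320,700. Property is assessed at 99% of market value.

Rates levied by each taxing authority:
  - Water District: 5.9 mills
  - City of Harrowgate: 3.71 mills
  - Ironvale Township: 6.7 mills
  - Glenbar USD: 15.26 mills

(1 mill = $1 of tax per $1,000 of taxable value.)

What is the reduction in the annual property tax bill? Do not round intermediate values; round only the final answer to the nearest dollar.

$5,164

Old assessed value = $485,929 × 0.99 = $481,069.71
New assessed value = $320,700 × 0.99 = $317,493
Combined rate = 0.0059 + 0.00371 + 0.0067 + 0.01526 = 0.03157
Old tax = $481,069.71 × 0.03157 = $15,187.3707447
New tax = $317,493 × 0.03157 = $10,023.25401
Reduction = $15,187.3707447 − $10,023.25401 = $5,164.1167347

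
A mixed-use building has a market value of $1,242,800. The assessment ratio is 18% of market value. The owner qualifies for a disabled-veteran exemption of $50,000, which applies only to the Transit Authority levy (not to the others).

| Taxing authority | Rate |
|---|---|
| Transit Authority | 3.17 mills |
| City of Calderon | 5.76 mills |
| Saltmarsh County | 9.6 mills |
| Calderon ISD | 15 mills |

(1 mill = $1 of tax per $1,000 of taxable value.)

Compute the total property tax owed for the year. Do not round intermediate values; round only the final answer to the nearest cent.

Assessed value = $1,242,800 × 0.18 = $223,704
Transit Authority: ($223,704 − $50,000) × 0.00317 = $173,704 × 0.00317 = $550.64168
City of Calderon: $223,704 × 0.00576 = $1,288.53504
Saltmarsh County: $223,704 × 0.0096 = $2,147.5584
Calderon ISD: $223,704 × 0.015 = $3,355.56
Total = $7,342.29512

$7,342.30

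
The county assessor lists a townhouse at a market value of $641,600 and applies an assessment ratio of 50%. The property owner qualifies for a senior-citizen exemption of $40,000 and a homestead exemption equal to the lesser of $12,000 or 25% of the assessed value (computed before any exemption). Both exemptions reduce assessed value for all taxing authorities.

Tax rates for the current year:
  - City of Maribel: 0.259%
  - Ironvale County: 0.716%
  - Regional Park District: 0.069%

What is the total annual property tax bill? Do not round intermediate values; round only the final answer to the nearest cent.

$2,806.27

Assessed value = $641,600 × 0.5 = $320,800
Homestead exemption = min($12,000, 25% × $320,800) = min($12,000, $80,200) = $12,000 (dollar cap binds)
Taxable value = $320,800 − $40,000 − $12,000 = $268,800
City of Maribel: $268,800 × 0.00259 = $696.192
Ironvale County: $268,800 × 0.00716 = $1,924.608
Regional Park District: $268,800 × 0.00069 = $185.472
Total = $2,806.272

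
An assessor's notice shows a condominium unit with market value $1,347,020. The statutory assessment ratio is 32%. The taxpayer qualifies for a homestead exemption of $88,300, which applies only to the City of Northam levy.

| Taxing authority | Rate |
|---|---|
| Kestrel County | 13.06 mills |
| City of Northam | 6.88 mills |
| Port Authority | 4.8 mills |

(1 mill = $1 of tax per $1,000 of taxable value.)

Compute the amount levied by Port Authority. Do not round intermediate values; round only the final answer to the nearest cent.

$2,069.02

Assessed value = $1,347,020 × 0.32 = $431,046.4
Port Authority taxable value = $431,046.4 (exemption does not apply)
Port Authority levy = $431,046.4 × 0.0048 = $2,069.02272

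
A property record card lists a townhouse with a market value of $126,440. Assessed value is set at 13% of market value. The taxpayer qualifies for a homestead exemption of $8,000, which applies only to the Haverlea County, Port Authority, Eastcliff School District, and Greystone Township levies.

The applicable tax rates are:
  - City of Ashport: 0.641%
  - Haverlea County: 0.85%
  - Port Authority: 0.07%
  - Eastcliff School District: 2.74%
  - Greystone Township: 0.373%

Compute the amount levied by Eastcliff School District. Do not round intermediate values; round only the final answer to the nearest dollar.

Assessed value = $126,440 × 0.13 = $16,437.2
Eastcliff School District taxable value = $16,437.2 − $8,000 = $8,437.2
Eastcliff School District levy = $8,437.2 × 0.0274 = $231.17928

$231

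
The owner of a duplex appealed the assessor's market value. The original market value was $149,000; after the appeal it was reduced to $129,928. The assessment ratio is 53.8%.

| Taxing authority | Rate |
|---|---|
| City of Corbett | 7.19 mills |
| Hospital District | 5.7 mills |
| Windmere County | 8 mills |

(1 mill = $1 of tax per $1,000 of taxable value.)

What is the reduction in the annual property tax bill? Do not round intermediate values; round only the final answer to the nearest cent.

Old assessed value = $149,000 × 0.538 = $80,162
New assessed value = $129,928 × 0.538 = $69,901.264
Combined rate = 0.00719 + 0.0057 + 0.008 = 0.02089
Old tax = $80,162 × 0.02089 = $1,674.58418
New tax = $69,901.264 × 0.02089 = $1,460.23740496
Reduction = $1,674.58418 − $1,460.23740496 = $214.34677504

$214.35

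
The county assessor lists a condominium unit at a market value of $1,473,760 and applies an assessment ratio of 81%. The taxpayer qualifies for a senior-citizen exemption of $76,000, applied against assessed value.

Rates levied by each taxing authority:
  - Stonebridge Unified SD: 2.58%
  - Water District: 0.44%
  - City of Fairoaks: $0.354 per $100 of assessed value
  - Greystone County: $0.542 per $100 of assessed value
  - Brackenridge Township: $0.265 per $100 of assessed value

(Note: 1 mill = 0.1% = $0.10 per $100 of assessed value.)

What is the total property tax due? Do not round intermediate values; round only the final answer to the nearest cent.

$46,732.94

Assessed value = $1,473,760 × 0.81 = $1,193,745.6
Taxable value = $1,193,745.6 − $76,000 = $1,117,745.6
Stonebridge Unified SD: $1,117,745.6 × 0.0258 = $28,837.83648
Water District: $1,117,745.6 × 0.0044 = $4,918.08064
City of Fairoaks: $1,117,745.6 × 0.00354 = $3,956.819424
Greystone County: $1,117,745.6 × 0.00542 = $6,058.181152
Brackenridge Township: $1,117,745.6 × 0.00265 = $2,962.02584
Total = $46,732.943536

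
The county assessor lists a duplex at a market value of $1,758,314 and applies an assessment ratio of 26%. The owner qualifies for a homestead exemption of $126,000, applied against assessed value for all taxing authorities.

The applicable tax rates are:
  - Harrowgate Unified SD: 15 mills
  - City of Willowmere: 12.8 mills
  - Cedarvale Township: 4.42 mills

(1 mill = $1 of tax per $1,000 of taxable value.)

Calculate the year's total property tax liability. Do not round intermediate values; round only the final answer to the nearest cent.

Assessed value = $1,758,314 × 0.26 = $457,161.64
Taxable value = $457,161.64 − $126,000 = $331,161.64
Harrowgate Unified SD: $331,161.64 × 0.015 = $4,967.4246
City of Willowmere: $331,161.64 × 0.0128 = $4,238.868992
Cedarvale Township: $331,161.64 × 0.00442 = $1,463.7344488
Total = $4,967.4246 + $4,238.868992 + $1,463.7344488 = $10,670.0280408

$10,670.03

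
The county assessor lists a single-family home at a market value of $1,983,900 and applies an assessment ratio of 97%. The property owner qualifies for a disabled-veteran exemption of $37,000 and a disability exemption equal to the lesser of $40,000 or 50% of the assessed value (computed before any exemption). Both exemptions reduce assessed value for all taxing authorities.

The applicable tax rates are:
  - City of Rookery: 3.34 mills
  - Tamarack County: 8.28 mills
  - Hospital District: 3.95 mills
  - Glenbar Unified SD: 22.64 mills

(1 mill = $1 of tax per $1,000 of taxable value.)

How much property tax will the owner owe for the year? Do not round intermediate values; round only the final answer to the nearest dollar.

$70,589

Assessed value = $1,983,900 × 0.97 = $1,924,383
Disability exemption = min($40,000, 50% × $1,924,383) = min($40,000, $962,191.5) = $40,000 (dollar cap binds)
Taxable value = $1,924,383 − $37,000 − $40,000 = $1,847,383
City of Rookery: $1,847,383 × 0.00334 = $6,170.25922
Tamarack County: $1,847,383 × 0.00828 = $15,296.33124
Hospital District: $1,847,383 × 0.00395 = $7,297.16285
Glenbar Unified SD: $1,847,383 × 0.02264 = $41,824.75112
Total = $70,588.50443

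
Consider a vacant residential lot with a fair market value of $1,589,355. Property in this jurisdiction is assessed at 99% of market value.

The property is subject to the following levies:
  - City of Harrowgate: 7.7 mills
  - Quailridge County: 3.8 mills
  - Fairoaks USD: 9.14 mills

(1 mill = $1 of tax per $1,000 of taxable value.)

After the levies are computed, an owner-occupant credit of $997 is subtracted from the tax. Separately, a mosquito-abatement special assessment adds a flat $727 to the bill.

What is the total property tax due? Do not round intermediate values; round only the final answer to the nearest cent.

Assessed value = $1,589,355 × 0.99 = $1,573,461.45
City of Harrowgate: $1,573,461.45 × 0.0077 = $12,115.653165
Quailridge County: $1,573,461.45 × 0.0038 = $5,979.15351
Fairoaks USD: $1,573,461.45 × 0.00914 = $14,381.437653
Levies subtotal = $32,476.244328
After credit = $32,476.244328 − $997 = $31,479.244328
Total = $31,479.244328 + $727 = $32,206.244328

$32,206.24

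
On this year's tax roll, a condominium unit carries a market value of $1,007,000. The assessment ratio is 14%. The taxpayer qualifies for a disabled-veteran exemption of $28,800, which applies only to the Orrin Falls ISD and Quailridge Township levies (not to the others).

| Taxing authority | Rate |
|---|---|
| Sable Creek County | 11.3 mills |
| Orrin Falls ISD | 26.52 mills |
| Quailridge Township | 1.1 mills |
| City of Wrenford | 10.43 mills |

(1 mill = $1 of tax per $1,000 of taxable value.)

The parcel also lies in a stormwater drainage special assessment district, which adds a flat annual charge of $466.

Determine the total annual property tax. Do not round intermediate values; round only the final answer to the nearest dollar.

$6,628

Assessed value = $1,007,000 × 0.14 = $140,980
Sable Creek County: $140,980 × 0.0113 = $1,593.074
Orrin Falls ISD: ($140,980 − $28,800) × 0.02652 = $112,180 × 0.02652 = $2,975.0136
Quailridge Township: ($140,980 − $28,800) × 0.0011 = $112,180 × 0.0011 = $123.398
City of Wrenford: $140,980 × 0.01043 = $1,470.4214
Levies subtotal = $6,161.907
Total = $6,161.907 + $466 = $6,627.907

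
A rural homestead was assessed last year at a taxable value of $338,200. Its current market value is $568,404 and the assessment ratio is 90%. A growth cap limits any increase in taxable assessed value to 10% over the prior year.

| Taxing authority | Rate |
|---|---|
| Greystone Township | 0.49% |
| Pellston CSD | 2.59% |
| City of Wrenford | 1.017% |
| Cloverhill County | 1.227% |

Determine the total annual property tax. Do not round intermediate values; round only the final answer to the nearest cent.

Uncapped assessed value = $568,404 × 0.9 = $511,563.6
Cap limit = $338,200 × 1.1 = $372,020
Taxable assessed value = min($511,563.6, $372,020) = $372,020 (cap binds)
Greystone Township: $372,020 × 0.0049 = $1,822.898
Pellston CSD: $372,020 × 0.0259 = $9,635.318
City of Wrenford: $372,020 × 0.01017 = $3,783.4434
Cloverhill County: $372,020 × 0.01227 = $4,564.6854
Total = $19,806.3448

$19,806.34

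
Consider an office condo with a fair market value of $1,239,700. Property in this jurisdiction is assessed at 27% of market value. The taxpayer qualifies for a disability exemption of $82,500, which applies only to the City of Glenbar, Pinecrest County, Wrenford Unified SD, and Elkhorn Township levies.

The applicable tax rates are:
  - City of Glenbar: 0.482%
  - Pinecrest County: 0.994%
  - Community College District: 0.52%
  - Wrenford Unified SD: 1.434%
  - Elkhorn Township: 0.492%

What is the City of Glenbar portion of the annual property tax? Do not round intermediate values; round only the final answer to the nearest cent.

$1,215.70

Assessed value = $1,239,700 × 0.27 = $334,719
City of Glenbar taxable value = $334,719 − $82,500 = $252,219
City of Glenbar levy = $252,219 × 0.00482 = $1,215.69558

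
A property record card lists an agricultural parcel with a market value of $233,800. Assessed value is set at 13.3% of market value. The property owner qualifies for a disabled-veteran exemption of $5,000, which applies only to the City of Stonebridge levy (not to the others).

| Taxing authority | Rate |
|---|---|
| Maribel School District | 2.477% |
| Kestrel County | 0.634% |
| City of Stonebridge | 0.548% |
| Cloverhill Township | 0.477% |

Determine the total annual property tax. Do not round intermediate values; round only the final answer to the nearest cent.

Assessed value = $233,800 × 0.133 = $31,095.4
Maribel School District: $31,095.4 × 0.02477 = $770.233058
Kestrel County: $31,095.4 × 0.00634 = $197.144836
City of Stonebridge: ($31,095.4 − $5,000) × 0.00548 = $26,095.4 × 0.00548 = $143.002792
Cloverhill Township: $31,095.4 × 0.00477 = $148.325058
Total = $1,258.705744

$1,258.71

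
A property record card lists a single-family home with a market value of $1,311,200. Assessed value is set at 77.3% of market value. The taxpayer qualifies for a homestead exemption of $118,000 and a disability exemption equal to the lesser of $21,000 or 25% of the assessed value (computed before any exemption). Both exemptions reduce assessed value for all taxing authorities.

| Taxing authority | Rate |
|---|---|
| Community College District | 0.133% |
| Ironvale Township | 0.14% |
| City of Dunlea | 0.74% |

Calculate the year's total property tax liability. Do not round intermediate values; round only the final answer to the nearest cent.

Assessed value = $1,311,200 × 0.773 = $1,013,557.6
Disability exemption = min($21,000, 25% × $1,013,557.6) = min($21,000, $253,389.4) = $21,000 (dollar cap binds)
Taxable value = $1,013,557.6 − $118,000 − $21,000 = $874,557.6
Community College District: $874,557.6 × 0.00133 = $1,163.161608
Ironvale Township: $874,557.6 × 0.0014 = $1,224.38064
City of Dunlea: $874,557.6 × 0.0074 = $6,471.72624
Total = $8,859.268488

$8,859.27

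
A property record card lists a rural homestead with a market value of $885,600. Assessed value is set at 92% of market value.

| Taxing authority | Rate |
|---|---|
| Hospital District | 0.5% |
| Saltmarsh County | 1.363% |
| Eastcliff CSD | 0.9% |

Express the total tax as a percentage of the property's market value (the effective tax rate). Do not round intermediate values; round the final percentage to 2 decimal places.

2.54%

Assessed value = $885,600 × 0.92 = $814,752
Hospital District: $814,752 × 0.005 = $4,073.76
Saltmarsh County: $814,752 × 0.01363 = $11,105.06976
Eastcliff CSD: $814,752 × 0.009 = $7,332.768
Total tax = $22,511.59776
Effective rate = $22,511.59776 ÷ $885,600 = 2.54% of market value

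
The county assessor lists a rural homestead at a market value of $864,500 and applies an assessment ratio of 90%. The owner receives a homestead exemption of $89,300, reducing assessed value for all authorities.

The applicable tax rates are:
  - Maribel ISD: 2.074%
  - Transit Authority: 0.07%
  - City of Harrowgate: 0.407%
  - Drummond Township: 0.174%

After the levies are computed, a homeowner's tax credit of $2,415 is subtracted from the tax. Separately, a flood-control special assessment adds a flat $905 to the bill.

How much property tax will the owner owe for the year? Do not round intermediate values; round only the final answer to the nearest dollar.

Assessed value = $864,500 × 0.9 = $778,050
Taxable value = $778,050 − $89,300 = $688,750
Maribel ISD: $688,750 × 0.02074 = $14,284.675
Transit Authority: $688,750 × 0.0007 = $482.125
City of Harrowgate: $688,750 × 0.00407 = $2,803.2125
Drummond Township: $688,750 × 0.00174 = $1,198.425
Levies subtotal = $18,768.4375
After credit = $18,768.4375 − $2,415 = $16,353.4375
Total = $16,353.4375 + $905 = $17,258.4375

$17,258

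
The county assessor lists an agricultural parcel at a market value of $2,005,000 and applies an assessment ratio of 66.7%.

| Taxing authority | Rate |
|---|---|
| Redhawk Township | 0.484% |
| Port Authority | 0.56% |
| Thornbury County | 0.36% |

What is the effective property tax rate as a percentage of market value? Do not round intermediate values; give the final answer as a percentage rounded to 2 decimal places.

Assessed value = $2,005,000 × 0.667 = $1,337,335
Redhawk Township: $1,337,335 × 0.00484 = $6,472.7014
Port Authority: $1,337,335 × 0.0056 = $7,489.076
Thornbury County: $1,337,335 × 0.0036 = $4,814.406
Total tax = $18,776.1834
Effective rate = $18,776.1834 ÷ $2,005,000 = 0.94% of market value

0.94%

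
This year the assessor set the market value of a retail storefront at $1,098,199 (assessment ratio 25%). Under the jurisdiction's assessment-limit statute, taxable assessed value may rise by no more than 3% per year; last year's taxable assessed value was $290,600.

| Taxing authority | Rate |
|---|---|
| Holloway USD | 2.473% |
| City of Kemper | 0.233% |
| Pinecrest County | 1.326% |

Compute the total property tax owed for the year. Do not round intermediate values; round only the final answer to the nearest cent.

Uncapped assessed value = $1,098,199 × 0.25 = $274,549.75
Cap limit = $290,600 × 1.03 = $299,318
Taxable assessed value = min($274,549.75, $299,318) = $274,549.75 (cap does not bind)
Holloway USD: $274,549.75 × 0.02473 = $6,789.6153175
City of Kemper: $274,549.75 × 0.00233 = $639.7009175
Pinecrest County: $274,549.75 × 0.01326 = $3,640.529685
Total = $11,069.84592

$11,069.85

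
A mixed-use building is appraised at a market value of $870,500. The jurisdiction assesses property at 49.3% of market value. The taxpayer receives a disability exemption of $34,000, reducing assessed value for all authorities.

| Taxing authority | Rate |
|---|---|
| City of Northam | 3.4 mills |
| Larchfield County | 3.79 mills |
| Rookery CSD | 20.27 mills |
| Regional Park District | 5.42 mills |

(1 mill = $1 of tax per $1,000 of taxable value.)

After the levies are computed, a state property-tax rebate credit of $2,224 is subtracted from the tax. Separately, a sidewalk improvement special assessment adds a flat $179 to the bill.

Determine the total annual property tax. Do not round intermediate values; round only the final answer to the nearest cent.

Assessed value = $870,500 × 0.493 = $429,156.5
Taxable value = $429,156.5 − $34,000 = $395,156.5
City of Northam: $395,156.5 × 0.0034 = $1,343.5321
Larchfield County: $395,156.5 × 0.00379 = $1,497.643135
Rookery CSD: $395,156.5 × 0.02027 = $8,009.822255
Regional Park District: $395,156.5 × 0.00542 = $2,141.74823
Levies subtotal = $12,992.74572
After credit = $12,992.74572 − $2,224 = $10,768.74572
Total = $10,768.74572 + $179 = $10,947.74572

$10,947.75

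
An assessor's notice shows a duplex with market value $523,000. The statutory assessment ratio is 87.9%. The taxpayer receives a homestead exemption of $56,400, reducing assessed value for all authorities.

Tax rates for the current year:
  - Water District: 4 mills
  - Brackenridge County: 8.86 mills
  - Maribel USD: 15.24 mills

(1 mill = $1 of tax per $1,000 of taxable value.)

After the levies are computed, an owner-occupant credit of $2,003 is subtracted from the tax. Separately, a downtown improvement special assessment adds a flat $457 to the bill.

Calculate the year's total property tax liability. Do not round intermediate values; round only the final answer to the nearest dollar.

Assessed value = $523,000 × 0.879 = $459,717
Taxable value = $459,717 − $56,400 = $403,317
Water District: $403,317 × 0.004 = $1,613.268
Brackenridge County: $403,317 × 0.00886 = $3,573.38862
Maribel USD: $403,317 × 0.01524 = $6,146.55108
Levies subtotal = $11,333.2077
After credit = $11,333.2077 − $2,003 = $9,330.2077
Total = $9,330.2077 + $457 = $9,787.2077

$9,787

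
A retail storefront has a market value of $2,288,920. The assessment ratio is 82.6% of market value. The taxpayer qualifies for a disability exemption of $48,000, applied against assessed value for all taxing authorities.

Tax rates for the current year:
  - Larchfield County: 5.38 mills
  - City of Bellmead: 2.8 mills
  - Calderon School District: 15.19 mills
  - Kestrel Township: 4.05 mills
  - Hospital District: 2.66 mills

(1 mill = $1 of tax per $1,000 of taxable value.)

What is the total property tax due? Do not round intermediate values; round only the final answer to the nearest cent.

$55,426.85

Assessed value = $2,288,920 × 0.826 = $1,890,647.92
Taxable value = $1,890,647.92 − $48,000 = $1,842,647.92
Larchfield County: $1,842,647.92 × 0.00538 = $9,913.4458096
City of Bellmead: $1,842,647.92 × 0.0028 = $5,159.414176
Calderon School District: $1,842,647.92 × 0.01519 = $27,989.8219048
Kestrel Township: $1,842,647.92 × 0.00405 = $7,462.724076
Hospital District: $1,842,647.92 × 0.00266 = $4,901.4434672
Total = $9,913.4458096 + $5,159.414176 + $27,989.8219048 + $7,462.724076 + $4,901.4434672 = $55,426.8494336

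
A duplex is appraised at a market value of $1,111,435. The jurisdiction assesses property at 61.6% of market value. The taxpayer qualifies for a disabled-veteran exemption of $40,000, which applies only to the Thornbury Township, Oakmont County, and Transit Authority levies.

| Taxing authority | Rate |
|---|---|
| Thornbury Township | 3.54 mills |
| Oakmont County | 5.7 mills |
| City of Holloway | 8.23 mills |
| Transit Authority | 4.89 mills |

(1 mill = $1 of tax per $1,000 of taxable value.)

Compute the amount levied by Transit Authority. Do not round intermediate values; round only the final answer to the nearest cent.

$3,152.31

Assessed value = $1,111,435 × 0.616 = $684,643.96
Transit Authority taxable value = $684,643.96 − $40,000 = $644,643.96
Transit Authority levy = $644,643.96 × 0.00489 = $3,152.3089644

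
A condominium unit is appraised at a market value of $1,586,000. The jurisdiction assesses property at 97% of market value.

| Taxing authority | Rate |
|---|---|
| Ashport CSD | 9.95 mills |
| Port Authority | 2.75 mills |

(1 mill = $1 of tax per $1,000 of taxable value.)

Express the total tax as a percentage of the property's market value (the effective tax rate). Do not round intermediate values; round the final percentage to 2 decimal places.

Assessed value = $1,586,000 × 0.97 = $1,538,420
Ashport CSD: $1,538,420 × 0.00995 = $15,307.279
Port Authority: $1,538,420 × 0.00275 = $4,230.655
Total tax = $19,537.934
Effective rate = $19,537.934 ÷ $1,586,000 = 1.23% of market value

1.23%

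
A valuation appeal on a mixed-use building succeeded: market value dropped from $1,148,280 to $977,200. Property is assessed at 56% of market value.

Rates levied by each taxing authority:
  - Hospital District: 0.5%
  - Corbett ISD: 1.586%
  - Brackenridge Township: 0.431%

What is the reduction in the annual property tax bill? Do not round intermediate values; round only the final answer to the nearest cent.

Old assessed value = $1,148,280 × 0.56 = $643,036.8
New assessed value = $977,200 × 0.56 = $547,232
Combined rate = 0.005 + 0.01586 + 0.00431 = 0.02517
Old tax = $643,036.8 × 0.02517 = $16,185.236256
New tax = $547,232 × 0.02517 = $13,773.82944
Reduction = $16,185.236256 − $13,773.82944 = $2,411.406816

$2,411.41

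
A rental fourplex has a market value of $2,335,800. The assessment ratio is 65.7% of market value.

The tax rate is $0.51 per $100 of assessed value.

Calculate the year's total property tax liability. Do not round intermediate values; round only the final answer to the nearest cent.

$7,826.57

Assessed value = $2,335,800 × 0.657 = $1,534,620.6
Tax = $1,534,620.6 × 0.0051 = $7,826.56506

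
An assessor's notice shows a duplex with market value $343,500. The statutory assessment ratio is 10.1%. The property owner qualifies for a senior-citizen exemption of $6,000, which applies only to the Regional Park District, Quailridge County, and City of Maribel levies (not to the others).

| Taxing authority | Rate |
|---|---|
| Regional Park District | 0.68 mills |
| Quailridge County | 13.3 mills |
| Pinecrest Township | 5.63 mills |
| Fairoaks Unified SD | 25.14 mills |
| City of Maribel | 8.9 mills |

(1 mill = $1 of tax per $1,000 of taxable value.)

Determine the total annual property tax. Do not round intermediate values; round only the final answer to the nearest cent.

Assessed value = $343,500 × 0.101 = $34,693.5
Regional Park District: ($34,693.5 − $6,000) × 0.00068 = $28,693.5 × 0.00068 = $19.51158
Quailridge County: ($34,693.5 − $6,000) × 0.0133 = $28,693.5 × 0.0133 = $381.62355
Pinecrest Township: $34,693.5 × 0.00563 = $195.324405
Fairoaks Unified SD: $34,693.5 × 0.02514 = $872.19459
City of Maribel: ($34,693.5 − $6,000) × 0.0089 = $28,693.5 × 0.0089 = $255.37215
Total = $1,724.026275

$1,724.03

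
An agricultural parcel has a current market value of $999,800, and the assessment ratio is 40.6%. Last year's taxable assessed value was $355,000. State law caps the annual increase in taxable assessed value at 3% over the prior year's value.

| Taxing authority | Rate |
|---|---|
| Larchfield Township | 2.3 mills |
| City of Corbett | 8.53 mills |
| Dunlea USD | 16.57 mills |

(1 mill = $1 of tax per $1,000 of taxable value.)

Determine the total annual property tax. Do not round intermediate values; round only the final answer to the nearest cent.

Uncapped assessed value = $999,800 × 0.406 = $405,918.8
Cap limit = $355,000 × 1.03 = $365,650
Taxable assessed value = min($405,918.8, $365,650) = $365,650 (cap binds)
Larchfield Township: $365,650 × 0.0023 = $840.995
City of Corbett: $365,650 × 0.00853 = $3,118.9945
Dunlea USD: $365,650 × 0.01657 = $6,058.8205
Total = $10,018.81

$10,018.81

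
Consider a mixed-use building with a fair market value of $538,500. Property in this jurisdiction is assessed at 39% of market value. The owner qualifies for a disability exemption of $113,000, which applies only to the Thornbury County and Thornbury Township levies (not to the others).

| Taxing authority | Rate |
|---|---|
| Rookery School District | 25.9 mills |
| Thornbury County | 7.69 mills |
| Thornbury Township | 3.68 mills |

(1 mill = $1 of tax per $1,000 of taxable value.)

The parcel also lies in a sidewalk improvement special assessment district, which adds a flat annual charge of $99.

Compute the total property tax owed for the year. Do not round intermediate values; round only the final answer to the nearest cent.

Assessed value = $538,500 × 0.39 = $210,015
Rookery School District: $210,015 × 0.0259 = $5,439.3885
Thornbury County: ($210,015 − $113,000) × 0.00769 = $97,015 × 0.00769 = $746.04535
Thornbury Township: ($210,015 − $113,000) × 0.00368 = $97,015 × 0.00368 = $357.0152
Levies subtotal = $6,542.44905
Total = $6,542.44905 + $99 = $6,641.44905

$6,641.45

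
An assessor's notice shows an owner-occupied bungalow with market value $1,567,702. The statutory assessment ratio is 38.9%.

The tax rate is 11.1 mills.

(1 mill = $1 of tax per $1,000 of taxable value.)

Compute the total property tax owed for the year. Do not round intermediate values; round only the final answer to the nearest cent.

Assessed value = $1,567,702 × 0.389 = $609,836.078
Tax = $609,836.078 × 0.0111 = $6,769.1804658

$6,769.18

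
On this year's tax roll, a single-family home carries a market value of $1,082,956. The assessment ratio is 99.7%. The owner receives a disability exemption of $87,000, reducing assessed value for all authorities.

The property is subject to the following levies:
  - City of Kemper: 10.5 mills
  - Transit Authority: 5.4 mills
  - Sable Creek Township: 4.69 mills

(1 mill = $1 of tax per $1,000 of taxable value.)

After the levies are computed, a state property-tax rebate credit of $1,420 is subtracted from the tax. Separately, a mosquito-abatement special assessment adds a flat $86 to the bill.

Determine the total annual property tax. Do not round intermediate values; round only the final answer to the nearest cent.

Assessed value = $1,082,956 × 0.997 = $1,079,707.132
Taxable value = $1,079,707.132 − $87,000 = $992,707.132
City of Kemper: $992,707.132 × 0.0105 = $10,423.424886
Transit Authority: $992,707.132 × 0.0054 = $5,360.6185128
Sable Creek Township: $992,707.132 × 0.00469 = $4,655.79644908
Levies subtotal = $20,439.83984788
After credit = $20,439.83984788 − $1,420 = $19,019.83984788
Total = $19,019.83984788 + $86 = $19,105.83984788

$19,105.84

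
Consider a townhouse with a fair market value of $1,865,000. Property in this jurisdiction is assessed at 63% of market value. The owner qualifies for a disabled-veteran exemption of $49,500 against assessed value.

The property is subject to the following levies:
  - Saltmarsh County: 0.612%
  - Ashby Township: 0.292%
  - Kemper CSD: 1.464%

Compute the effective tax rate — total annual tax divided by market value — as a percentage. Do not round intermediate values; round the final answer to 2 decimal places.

1.43%

Assessed value = $1,865,000 × 0.63 = $1,174,950
Taxable value = $1,174,950 − $49,500 = $1,125,450
Saltmarsh County: $1,125,450 × 0.00612 = $6,887.754
Ashby Township: $1,125,450 × 0.00292 = $3,286.314
Kemper CSD: $1,125,450 × 0.01464 = $16,476.588
Total tax = $26,650.656
Effective rate = $26,650.656 ÷ $1,865,000 = 1.43% of market value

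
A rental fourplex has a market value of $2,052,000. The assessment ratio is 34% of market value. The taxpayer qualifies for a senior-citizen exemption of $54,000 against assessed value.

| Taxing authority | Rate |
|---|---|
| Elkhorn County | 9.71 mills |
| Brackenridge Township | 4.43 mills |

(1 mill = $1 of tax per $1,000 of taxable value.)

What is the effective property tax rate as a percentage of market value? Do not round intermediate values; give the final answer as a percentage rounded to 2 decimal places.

0.44%

Assessed value = $2,052,000 × 0.34 = $697,680
Taxable value = $697,680 − $54,000 = $643,680
Elkhorn County: $643,680 × 0.00971 = $6,250.1328
Brackenridge Township: $643,680 × 0.00443 = $2,851.5024
Total tax = $9,101.6352
Effective rate = $9,101.6352 ÷ $2,052,000 = 0.44% of market value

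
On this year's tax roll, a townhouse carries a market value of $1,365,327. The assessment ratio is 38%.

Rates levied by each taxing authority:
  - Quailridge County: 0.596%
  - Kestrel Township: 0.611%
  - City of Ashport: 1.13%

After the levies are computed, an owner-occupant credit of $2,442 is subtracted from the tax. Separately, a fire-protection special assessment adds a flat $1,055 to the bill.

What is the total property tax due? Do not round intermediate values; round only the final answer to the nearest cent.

$10,737.92

Assessed value = $1,365,327 × 0.38 = $518,824.26
Quailridge County: $518,824.26 × 0.00596 = $3,092.1925896
Kestrel Township: $518,824.26 × 0.00611 = $3,170.0162286
City of Ashport: $518,824.26 × 0.0113 = $5,862.714138
Levies subtotal = $12,124.9229562
After credit = $12,124.9229562 − $2,442 = $9,682.9229562
Total = $9,682.9229562 + $1,055 = $10,737.9229562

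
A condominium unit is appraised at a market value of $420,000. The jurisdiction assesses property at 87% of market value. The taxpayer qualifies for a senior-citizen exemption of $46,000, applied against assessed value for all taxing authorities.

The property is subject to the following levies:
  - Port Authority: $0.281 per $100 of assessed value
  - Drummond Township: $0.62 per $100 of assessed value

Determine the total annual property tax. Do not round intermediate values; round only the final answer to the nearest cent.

$2,877.79

Assessed value = $420,000 × 0.87 = $365,400
Taxable value = $365,400 − $46,000 = $319,400
Port Authority: $319,400 × 0.00281 = $897.514
Drummond Township: $319,400 × 0.0062 = $1,980.28
Total = $897.514 + $1,980.28 = $2,877.794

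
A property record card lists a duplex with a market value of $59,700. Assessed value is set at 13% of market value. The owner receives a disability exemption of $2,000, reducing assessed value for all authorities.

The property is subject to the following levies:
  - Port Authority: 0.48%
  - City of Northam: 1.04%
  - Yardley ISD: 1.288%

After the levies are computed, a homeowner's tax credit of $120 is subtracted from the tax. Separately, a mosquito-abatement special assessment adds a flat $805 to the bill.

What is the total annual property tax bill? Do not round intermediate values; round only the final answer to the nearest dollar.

Assessed value = $59,700 × 0.13 = $7,761
Taxable value = $7,761 − $2,000 = $5,761
Port Authority: $5,761 × 0.0048 = $27.6528
City of Northam: $5,761 × 0.0104 = $59.9144
Yardley ISD: $5,761 × 0.01288 = $74.20168
Levies subtotal = $161.76888
After credit = $161.76888 − $120 = $41.76888
Total = $41.76888 + $805 = $846.76888

$847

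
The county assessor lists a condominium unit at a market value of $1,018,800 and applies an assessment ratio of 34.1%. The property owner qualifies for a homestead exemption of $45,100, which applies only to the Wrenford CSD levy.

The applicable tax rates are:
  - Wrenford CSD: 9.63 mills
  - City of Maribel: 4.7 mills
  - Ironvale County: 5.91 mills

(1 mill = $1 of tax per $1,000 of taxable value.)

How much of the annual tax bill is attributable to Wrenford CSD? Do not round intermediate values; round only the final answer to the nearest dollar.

$2,911

Assessed value = $1,018,800 × 0.341 = $347,410.8
Wrenford CSD taxable value = $347,410.8 − $45,100 = $302,310.8
Wrenford CSD levy = $302,310.8 × 0.00963 = $2,911.253004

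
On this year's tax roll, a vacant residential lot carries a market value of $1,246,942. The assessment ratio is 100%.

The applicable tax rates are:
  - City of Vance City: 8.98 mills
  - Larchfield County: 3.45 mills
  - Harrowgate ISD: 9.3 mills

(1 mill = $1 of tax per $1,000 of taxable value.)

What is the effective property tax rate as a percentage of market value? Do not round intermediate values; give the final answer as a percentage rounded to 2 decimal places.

2.17%

Assessed value = $1,246,942 × 1 = $1,246,942
City of Vance City: $1,246,942 × 0.00898 = $11,197.53916
Larchfield County: $1,246,942 × 0.00345 = $4,301.9499
Harrowgate ISD: $1,246,942 × 0.0093 = $11,596.5606
Total tax = $27,096.04966
Effective rate = $27,096.04966 ÷ $1,246,942 = 2.17% of market value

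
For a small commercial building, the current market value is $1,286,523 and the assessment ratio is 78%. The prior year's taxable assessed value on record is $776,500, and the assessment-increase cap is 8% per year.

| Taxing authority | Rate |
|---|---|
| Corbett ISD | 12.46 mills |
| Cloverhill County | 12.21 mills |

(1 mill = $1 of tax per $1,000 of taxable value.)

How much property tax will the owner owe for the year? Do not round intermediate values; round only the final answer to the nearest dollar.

$20,689

Uncapped assessed value = $1,286,523 × 0.78 = $1,003,487.94
Cap limit = $776,500 × 1.08 = $838,620
Taxable assessed value = min($1,003,487.94, $838,620) = $838,620 (cap binds)
Corbett ISD: $838,620 × 0.01246 = $10,449.2052
Cloverhill County: $838,620 × 0.01221 = $10,239.5502
Total = $20,688.7554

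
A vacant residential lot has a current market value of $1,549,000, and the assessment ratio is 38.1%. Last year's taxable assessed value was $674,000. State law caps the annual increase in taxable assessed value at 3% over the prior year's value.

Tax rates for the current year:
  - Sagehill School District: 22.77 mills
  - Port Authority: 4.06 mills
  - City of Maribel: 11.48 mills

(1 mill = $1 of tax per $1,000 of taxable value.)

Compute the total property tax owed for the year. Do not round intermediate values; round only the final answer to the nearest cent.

Uncapped assessed value = $1,549,000 × 0.381 = $590,169
Cap limit = $674,000 × 1.03 = $694,220
Taxable assessed value = min($590,169, $694,220) = $590,169 (cap does not bind)
Sagehill School District: $590,169 × 0.02277 = $13,438.14813
Port Authority: $590,169 × 0.00406 = $2,396.08614
City of Maribel: $590,169 × 0.01148 = $6,775.14012
Total = $22,609.37439

$22,609.37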